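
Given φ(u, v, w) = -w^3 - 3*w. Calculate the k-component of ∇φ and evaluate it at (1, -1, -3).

-30

(∇φ)_3 = ∂φ/∂w = -3*w^2 - 3
At (1, -1, -3): -30.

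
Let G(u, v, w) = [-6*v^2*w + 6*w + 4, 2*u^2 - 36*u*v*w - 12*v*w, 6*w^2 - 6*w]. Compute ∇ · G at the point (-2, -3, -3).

∂G₁/∂u = 0
∂G₂/∂v = -36*u*w - 12*w
∂G₃/∂w = 12*w - 6
∇·G = -36*u*w - 6
At (-2, -3, -3): -222.

-222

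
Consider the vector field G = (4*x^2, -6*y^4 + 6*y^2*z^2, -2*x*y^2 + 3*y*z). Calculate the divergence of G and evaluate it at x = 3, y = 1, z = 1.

∂G₁/∂x = 8*x
∂G₂/∂y = -24*y^3 + 12*y*z^2
∂G₃/∂z = 3*y
∇·G = 8*x - 24*y^3 + 12*y*z^2 + 3*y
At (3, 1, 1): 15.

15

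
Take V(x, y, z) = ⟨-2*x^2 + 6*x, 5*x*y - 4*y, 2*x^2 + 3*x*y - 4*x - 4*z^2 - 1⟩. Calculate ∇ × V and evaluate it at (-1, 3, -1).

(-3, -1, 15)

(∇×V)₁ = ∂V₃/∂y − ∂V₂/∂z = 3*x
(∇×V)₂ = ∂V₁/∂z − ∂V₃/∂x = -4*x - 3*y + 4
(∇×V)₃ = ∂V₂/∂x − ∂V₁/∂y = 5*y
∇×V = (3*x, -4*x - 3*y + 4, 5*y)
At (-1, 3, -1): (-3, -1, 15).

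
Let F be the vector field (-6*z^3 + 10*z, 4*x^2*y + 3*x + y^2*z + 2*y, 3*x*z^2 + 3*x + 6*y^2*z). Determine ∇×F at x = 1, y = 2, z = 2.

(∇×F)₁ = ∂F₃/∂y − ∂F₂/∂z = -y^2 + 12*y*z
(∇×F)₂ = ∂F₁/∂z − ∂F₃/∂x = -21*z^2 + 7
(∇×F)₃ = ∂F₂/∂x − ∂F₁/∂y = 8*x*y + 3
∇×F = (-y^2 + 12*y*z, -21*z^2 + 7, 8*x*y + 3)
At (1, 2, 2): (44, -77, 19).

(44, -77, 19)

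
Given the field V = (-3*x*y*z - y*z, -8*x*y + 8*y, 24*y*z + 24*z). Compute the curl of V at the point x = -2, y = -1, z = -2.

(∇×V)₁ = ∂V₃/∂y − ∂V₂/∂z = 24*z
(∇×V)₂ = ∂V₁/∂z − ∂V₃/∂x = -3*x*y - y
(∇×V)₃ = ∂V₂/∂x − ∂V₁/∂y = 3*x*z - 8*y + z
∇×V = (24*z, -3*x*y - y, 3*x*z - 8*y + z)
At (-2, -1, -2): (-48, -5, 18).

(-48, -5, 18)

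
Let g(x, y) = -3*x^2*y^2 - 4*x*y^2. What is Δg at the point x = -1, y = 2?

∂²g/∂x² = -6*y^2
∂²g/∂y² = -2*x*(3*x + 4)
∇²g = -6*x^2 - 8*x - 6*y^2
At (-1, 2): -22.

-22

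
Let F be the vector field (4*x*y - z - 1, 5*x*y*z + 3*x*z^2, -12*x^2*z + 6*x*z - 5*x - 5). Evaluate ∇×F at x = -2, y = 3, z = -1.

(18, 58, -4)

(∇×F)₁ = ∂F₃/∂y − ∂F₂/∂z = -5*x*y - 6*x*z
(∇×F)₂ = ∂F₁/∂z − ∂F₃/∂x = 24*x*z - 6*z + 4
(∇×F)₃ = ∂F₂/∂x − ∂F₁/∂y = -4*x + 5*y*z + 3*z^2
∇×F = (-5*x*y - 6*x*z, 24*x*z - 6*z + 4, -4*x + 5*y*z + 3*z^2)
At (-2, 3, -1): (18, 58, -4).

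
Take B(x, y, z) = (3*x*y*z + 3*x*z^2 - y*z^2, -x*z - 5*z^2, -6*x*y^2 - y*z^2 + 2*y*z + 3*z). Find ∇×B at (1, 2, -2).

(∇×B)₁ = ∂B₃/∂y − ∂B₂/∂z = -12*x*y + x - z^2 + 12*z
(∇×B)₂ = ∂B₁/∂z − ∂B₃/∂x = 3*x*y + 6*x*z + 6*y^2 - 2*y*z
(∇×B)₃ = ∂B₂/∂x − ∂B₁/∂y = -3*x*z + z^2 - z
∇×B = (-12*x*y + x - z^2 + 12*z, 3*x*y + 6*x*z + 6*y^2 - 2*y*z, -3*x*z + z^2 - z)
At (1, 2, -2): (-51, 26, 12).

(-51, 26, 12)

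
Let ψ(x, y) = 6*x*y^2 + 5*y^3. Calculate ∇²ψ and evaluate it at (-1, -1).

∂²ψ/∂x² = 0
∂²ψ/∂y² = 6*(2*x + 5*y)
∇²ψ = 12*x + 30*y
At (-1, -1): -42.

-42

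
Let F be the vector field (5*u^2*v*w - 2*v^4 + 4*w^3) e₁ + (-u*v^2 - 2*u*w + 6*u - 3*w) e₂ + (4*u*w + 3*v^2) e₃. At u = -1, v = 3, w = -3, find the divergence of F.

92

∂F₁/∂u = 10*u*v*w
∂F₂/∂v = -2*u*v
∂F₃/∂w = 4*u
∇·F = 10*u*v*w - 2*u*v + 4*u
At (-1, 3, -3): 92.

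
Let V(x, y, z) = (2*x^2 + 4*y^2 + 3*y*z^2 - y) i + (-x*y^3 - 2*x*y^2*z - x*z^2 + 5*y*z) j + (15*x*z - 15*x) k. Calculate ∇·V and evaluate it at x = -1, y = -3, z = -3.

29

∂V₁/∂x = 4*x
∂V₂/∂y = -3*x*y^2 - 4*x*y*z + 5*z
∂V₃/∂z = 15*x
∇·V = -3*x*y^2 - 4*x*y*z + 19*x + 5*z
At (-1, -3, -3): 29.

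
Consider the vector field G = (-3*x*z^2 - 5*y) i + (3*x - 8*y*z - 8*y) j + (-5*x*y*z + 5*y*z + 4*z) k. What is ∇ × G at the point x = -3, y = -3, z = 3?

(∇×G)₁ = ∂G₃/∂y − ∂G₂/∂z = -5*x*z + 8*y + 5*z
(∇×G)₂ = ∂G₁/∂z − ∂G₃/∂x = -6*x*z + 5*y*z
(∇×G)₃ = ∂G₂/∂x − ∂G₁/∂y = 8
∇×G = (-5*x*z + 8*y + 5*z, -6*x*z + 5*y*z, 8)
At (-3, -3, 3): (36, 9, 8).

(36, 9, 8)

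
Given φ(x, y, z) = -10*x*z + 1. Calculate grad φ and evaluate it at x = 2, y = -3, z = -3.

∂φ/∂x = -10*z
∂φ/∂y = 0
∂φ/∂z = -10*x
∇φ = (-10*z, 0, -10*x)
At (2, -3, -3): (30, 0, -20).

(30, 0, -20)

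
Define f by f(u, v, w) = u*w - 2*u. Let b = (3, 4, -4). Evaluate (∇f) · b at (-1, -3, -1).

∂f/∂u = w - 2
∂f/∂v = 0
∂f/∂w = u
∇f at (-1, -3, -1) = (-3, 0, -1)
∇f · b = (-3)(3) + (0)(4) + (-1)(-4) = -5

-5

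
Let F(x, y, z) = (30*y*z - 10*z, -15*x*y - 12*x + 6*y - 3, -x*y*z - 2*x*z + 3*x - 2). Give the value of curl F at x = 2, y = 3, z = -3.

(∇×F)₁ = ∂F₃/∂y − ∂F₂/∂z = -x*z
(∇×F)₂ = ∂F₁/∂z − ∂F₃/∂x = y*z + 30*y + 2*z - 13
(∇×F)₃ = ∂F₂/∂x − ∂F₁/∂y = -15*y - 30*z - 12
∇×F = (-x*z, y*z + 30*y + 2*z - 13, -15*y - 30*z - 12)
At (2, 3, -3): (6, 62, 33).

(6, 62, 33)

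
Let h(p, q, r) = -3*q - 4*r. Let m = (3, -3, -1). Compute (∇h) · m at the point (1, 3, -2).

13

∂h/∂p = 0
∂h/∂q = -3
∂h/∂r = -4
∇h at (1, 3, -2) = (0, -3, -4)
∇h · m = (0)(3) + (-3)(-3) + (-4)(-1) = 13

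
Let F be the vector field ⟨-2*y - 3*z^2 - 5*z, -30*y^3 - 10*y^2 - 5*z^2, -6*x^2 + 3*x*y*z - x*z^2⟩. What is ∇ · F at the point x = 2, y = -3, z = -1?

-764

∂F₁/∂x = 0
∂F₂/∂y = -90*y^2 - 20*y
∂F₃/∂z = 3*x*y - 2*x*z
∇·F = 3*x*y - 2*x*z - 90*y^2 - 20*y
At (2, -3, -1): -764.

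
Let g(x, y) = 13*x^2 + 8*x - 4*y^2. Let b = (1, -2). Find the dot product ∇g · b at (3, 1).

102

∂g/∂x = 26*x + 8
∂g/∂y = -8*y
∇g at (3, 1) = (86, -8)
∇g · b = (86)(1) + (-8)(-2) = 102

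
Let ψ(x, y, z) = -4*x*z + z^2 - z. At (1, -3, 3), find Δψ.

∂²ψ/∂x² = 0
∂²ψ/∂y² = 0
∂²ψ/∂z² = 2
∇²ψ = 2
At (1, -3, 3): 2.

2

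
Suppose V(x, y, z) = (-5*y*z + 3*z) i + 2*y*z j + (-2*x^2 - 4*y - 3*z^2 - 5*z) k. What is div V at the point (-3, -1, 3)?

-17

∂V₁/∂x = 0
∂V₂/∂y = 2*z
∂V₃/∂z = -6*z - 5
∇·V = -4*z - 5
At (-3, -1, 3): -17.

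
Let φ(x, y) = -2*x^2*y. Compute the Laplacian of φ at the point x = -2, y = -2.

8

∂²φ/∂x² = -4*y
∂²φ/∂y² = 0
∇²φ = -4*y
At (-2, -2): 8.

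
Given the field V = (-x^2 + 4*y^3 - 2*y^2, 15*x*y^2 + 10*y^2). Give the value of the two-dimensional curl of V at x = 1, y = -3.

15

∂V₂/∂x = 15*y^2
∂V₁/∂y = 12*y^2 - 4*y
Scalar curl = 3*y^2 + 4*y
At (1, -3): 15.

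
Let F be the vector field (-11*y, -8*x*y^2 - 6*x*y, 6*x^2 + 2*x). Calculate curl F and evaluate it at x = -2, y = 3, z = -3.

(0, 22, -79)

(∇×F)₁ = ∂F₃/∂y − ∂F₂/∂z = 0
(∇×F)₂ = ∂F₁/∂z − ∂F₃/∂x = -12*x - 2
(∇×F)₃ = ∂F₂/∂x − ∂F₁/∂y = -8*y^2 - 6*y + 11
∇×F = (0, -12*x - 2, -8*y^2 - 6*y + 11)
At (-2, 3, -3): (0, 22, -79).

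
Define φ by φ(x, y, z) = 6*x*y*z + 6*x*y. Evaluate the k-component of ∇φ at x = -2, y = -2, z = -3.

(∇φ)_3 = ∂φ/∂z = 6*x*y
At (-2, -2, -3): 24.

24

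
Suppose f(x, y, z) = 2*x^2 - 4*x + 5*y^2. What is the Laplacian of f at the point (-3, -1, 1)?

∂²f/∂x² = 4
∂²f/∂y² = 10
∂²f/∂z² = 0
∇²f = 14
At (-3, -1, 1): 14.

14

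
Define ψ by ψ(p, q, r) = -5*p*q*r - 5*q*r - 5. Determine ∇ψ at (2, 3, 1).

(-15, -15, -45)

∂ψ/∂p = -5*q*r
∂ψ/∂q = -5*p*r - 5*r
∂ψ/∂r = -5*p*q - 5*q
∇ψ = (-5*q*r, -5*p*r - 5*r, -5*p*q - 5*q)
At (2, 3, 1): (-15, -15, -45).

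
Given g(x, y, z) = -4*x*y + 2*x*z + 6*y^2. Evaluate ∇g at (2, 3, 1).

∂g/∂x = -4*y + 2*z
∂g/∂y = -4*x + 12*y
∂g/∂z = 2*x
∇g = (-4*y + 2*z, -4*x + 12*y, 2*x)
At (2, 3, 1): (-10, 28, 4).

(-10, 28, 4)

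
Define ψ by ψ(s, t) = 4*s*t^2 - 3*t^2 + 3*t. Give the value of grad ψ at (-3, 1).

(4, -27)

∂ψ/∂s = 4*t^2
∂ψ/∂t = 8*s*t - 6*t + 3
∇ψ = (4*t^2, 8*s*t - 6*t + 3)
At (-3, 1): (4, -27).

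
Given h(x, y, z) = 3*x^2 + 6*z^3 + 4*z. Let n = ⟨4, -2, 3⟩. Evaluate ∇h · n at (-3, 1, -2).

∂h/∂x = 6*x
∂h/∂y = 0
∂h/∂z = 18*z^2 + 4
∇h at (-3, 1, -2) = (-18, 0, 76)
∇h · n = (-18)(4) + (0)(-2) + (76)(3) = 156

156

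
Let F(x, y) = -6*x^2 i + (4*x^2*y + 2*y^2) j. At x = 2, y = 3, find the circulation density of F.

∂F₂/∂x = 8*x*y
∂F₁/∂y = 0
Scalar curl = 8*x*y
At (2, 3): 48.

48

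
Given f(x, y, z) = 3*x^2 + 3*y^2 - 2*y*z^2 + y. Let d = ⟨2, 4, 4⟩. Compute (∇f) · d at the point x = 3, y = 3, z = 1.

56

∂f/∂x = 6*x
∂f/∂y = 6*y - 2*z^2 + 1
∂f/∂z = -4*y*z
∇f at (3, 3, 1) = (18, 17, -12)
∇f · d = (18)(2) + (17)(4) + (-12)(4) = 56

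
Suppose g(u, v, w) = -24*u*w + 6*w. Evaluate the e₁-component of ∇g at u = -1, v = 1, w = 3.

(∇g)_1 = ∂g/∂u = -24*w
At (-1, 1, 3): -72.

-72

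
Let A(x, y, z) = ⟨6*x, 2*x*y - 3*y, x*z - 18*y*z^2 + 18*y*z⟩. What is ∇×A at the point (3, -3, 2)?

(-36, -2, -6)

(∇×A)₁ = ∂A₃/∂y − ∂A₂/∂z = -18*z^2 + 18*z
(∇×A)₂ = ∂A₁/∂z − ∂A₃/∂x = -z
(∇×A)₃ = ∂A₂/∂x − ∂A₁/∂y = 2*y
∇×A = (-18*z^2 + 18*z, -z, 2*y)
At (3, -3, 2): (-36, -2, -6).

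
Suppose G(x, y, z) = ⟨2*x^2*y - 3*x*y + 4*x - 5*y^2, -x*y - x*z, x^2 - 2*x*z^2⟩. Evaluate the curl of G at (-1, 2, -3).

(∇×G)₁ = ∂G₃/∂y − ∂G₂/∂z = x
(∇×G)₂ = ∂G₁/∂z − ∂G₃/∂x = -2*x + 2*z^2
(∇×G)₃ = ∂G₂/∂x − ∂G₁/∂y = -2*x^2 + 3*x + 9*y - z
∇×G = (x, -2*x + 2*z^2, -2*x^2 + 3*x + 9*y - z)
At (-1, 2, -3): (-1, 20, 16).

(-1, 20, 16)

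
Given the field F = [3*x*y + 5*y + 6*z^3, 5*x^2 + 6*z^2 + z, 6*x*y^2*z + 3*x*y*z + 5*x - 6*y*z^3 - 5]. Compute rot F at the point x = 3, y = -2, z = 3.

(-388, 103, 16)

(∇×F)₁ = ∂F₃/∂y − ∂F₂/∂z = 12*x*y*z + 3*x*z - 6*z^3 - 12*z - 1
(∇×F)₂ = ∂F₁/∂z − ∂F₃/∂x = -6*y^2*z - 3*y*z + 18*z^2 - 5
(∇×F)₃ = ∂F₂/∂x − ∂F₁/∂y = 7*x - 5
∇×F = (12*x*y*z + 3*x*z - 6*z^3 - 12*z - 1, -6*y^2*z - 3*y*z + 18*z^2 - 5, 7*x - 5)
At (3, -2, 3): (-388, 103, 16).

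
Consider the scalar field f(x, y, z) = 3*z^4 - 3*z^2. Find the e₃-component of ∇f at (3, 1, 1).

6

(∇f)_3 = ∂f/∂z = 12*z^3 - 6*z
At (3, 1, 1): 6.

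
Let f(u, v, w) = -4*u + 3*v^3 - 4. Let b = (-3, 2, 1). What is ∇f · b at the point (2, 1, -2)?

∂f/∂u = -4
∂f/∂v = 9*v^2
∂f/∂w = 0
∇f at (2, 1, -2) = (-4, 9, 0)
∇f · b = (-4)(-3) + (9)(2) + (0)(1) = 30

30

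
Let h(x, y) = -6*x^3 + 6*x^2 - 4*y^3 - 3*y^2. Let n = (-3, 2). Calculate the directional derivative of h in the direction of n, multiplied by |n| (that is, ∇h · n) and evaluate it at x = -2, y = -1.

276

∂h/∂x = -18*x^2 + 12*x
∂h/∂y = -12*y^2 - 6*y
∇h at (-2, -1) = (-96, -6)
∇h · n = (-96)(-3) + (-6)(2) = 276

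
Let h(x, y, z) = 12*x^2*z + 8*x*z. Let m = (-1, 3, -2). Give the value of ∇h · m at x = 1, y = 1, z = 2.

-104

∂h/∂x = 24*x*z + 8*z
∂h/∂y = 0
∂h/∂z = 12*x^2 + 8*x
∇h at (1, 1, 2) = (64, 0, 20)
∇h · m = (64)(-1) + (0)(3) + (20)(-2) = -104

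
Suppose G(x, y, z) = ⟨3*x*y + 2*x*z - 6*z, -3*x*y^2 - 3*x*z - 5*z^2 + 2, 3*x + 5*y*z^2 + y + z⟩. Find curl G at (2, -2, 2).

(∇×G)₁ = ∂G₃/∂y − ∂G₂/∂z = 3*x + 5*z^2 + 10*z + 1
(∇×G)₂ = ∂G₁/∂z − ∂G₃/∂x = 2*x - 9
(∇×G)₃ = ∂G₂/∂x − ∂G₁/∂y = -3*x - 3*y^2 - 3*z
∇×G = (3*x + 5*z^2 + 10*z + 1, 2*x - 9, -3*x - 3*y^2 - 3*z)
At (2, -2, 2): (47, -5, -24).

(47, -5, -24)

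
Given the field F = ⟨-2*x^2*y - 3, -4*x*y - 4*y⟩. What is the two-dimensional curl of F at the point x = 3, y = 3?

6

∂F₂/∂x = -4*y
∂F₁/∂y = -2*x^2
Scalar curl = 2*x^2 - 4*y
At (3, 3): 6.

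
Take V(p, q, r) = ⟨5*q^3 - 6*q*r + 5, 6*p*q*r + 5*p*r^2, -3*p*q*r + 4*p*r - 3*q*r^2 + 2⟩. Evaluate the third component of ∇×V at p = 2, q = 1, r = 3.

(∇×V)_3 = ∂V₂/∂p − ∂V₁/∂q
= 6*q*r + 5*r^2 − (15*q^2 - 6*r)
= -15*q^2 + 6*q*r + 5*r^2 + 6*r
At (2, 1, 3): 66.

66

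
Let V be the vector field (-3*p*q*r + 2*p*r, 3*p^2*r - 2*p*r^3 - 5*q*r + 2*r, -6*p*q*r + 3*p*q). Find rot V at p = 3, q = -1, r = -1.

(11, 24, -25)

(∇×V)₁ = ∂V₃/∂q − ∂V₂/∂r = -3*p^2 + 6*p*r^2 - 6*p*r + 3*p + 5*q - 2
(∇×V)₂ = ∂V₁/∂r − ∂V₃/∂p = -3*p*q + 2*p + 6*q*r - 3*q
(∇×V)₃ = ∂V₂/∂p − ∂V₁/∂q = 9*p*r - 2*r^3
∇×V = (-3*p^2 + 6*p*r^2 - 6*p*r + 3*p + 5*q - 2, -3*p*q + 2*p + 6*q*r - 3*q, 9*p*r - 2*r^3)
At (3, -1, -1): (11, 24, -25).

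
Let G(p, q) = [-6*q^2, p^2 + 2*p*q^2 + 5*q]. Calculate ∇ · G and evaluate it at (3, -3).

∂G₁/∂p = 0
∂G₂/∂q = 4*p*q + 5
∇·G = 4*p*q + 5
At (3, -3): -31.

-31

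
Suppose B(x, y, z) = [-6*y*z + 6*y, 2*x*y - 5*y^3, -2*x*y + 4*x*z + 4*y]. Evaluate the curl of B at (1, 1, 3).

(∇×B)₁ = ∂B₃/∂y − ∂B₂/∂z = -2*x + 4
(∇×B)₂ = ∂B₁/∂z − ∂B₃/∂x = -4*y - 4*z
(∇×B)₃ = ∂B₂/∂x − ∂B₁/∂y = 2*y + 6*z - 6
∇×B = (-2*x + 4, -4*y - 4*z, 2*y + 6*z - 6)
At (1, 1, 3): (2, -16, 14).

(2, -16, 14)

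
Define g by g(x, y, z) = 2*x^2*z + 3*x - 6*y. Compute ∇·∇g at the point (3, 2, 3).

12

∂²g/∂x² = 4*z
∂²g/∂y² = 0
∂²g/∂z² = 0
∇²g = 4*z
At (3, 2, 3): 12.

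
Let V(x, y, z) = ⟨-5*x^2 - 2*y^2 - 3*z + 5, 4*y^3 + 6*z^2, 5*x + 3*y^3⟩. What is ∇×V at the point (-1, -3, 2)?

(∇×V)₁ = ∂V₃/∂y − ∂V₂/∂z = 9*y^2 - 12*z
(∇×V)₂ = ∂V₁/∂z − ∂V₃/∂x = -8
(∇×V)₃ = ∂V₂/∂x − ∂V₁/∂y = 4*y
∇×V = (9*y^2 - 12*z, -8, 4*y)
At (-1, -3, 2): (57, -8, -12).

(57, -8, -12)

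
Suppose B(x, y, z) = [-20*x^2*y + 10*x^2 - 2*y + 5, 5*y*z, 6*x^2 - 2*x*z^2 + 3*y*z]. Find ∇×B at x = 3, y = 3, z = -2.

(-21, -28, 182)

(∇×B)₁ = ∂B₃/∂y − ∂B₂/∂z = -5*y + 3*z
(∇×B)₂ = ∂B₁/∂z − ∂B₃/∂x = -12*x + 2*z^2
(∇×B)₃ = ∂B₂/∂x − ∂B₁/∂y = 20*x^2 + 2
∇×B = (-5*y + 3*z, -12*x + 2*z^2, 20*x^2 + 2)
At (3, 3, -2): (-21, -28, 182).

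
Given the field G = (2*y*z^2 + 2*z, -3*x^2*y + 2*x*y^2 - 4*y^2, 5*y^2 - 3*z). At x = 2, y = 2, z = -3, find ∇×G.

(∇×G)₁ = ∂G₃/∂y − ∂G₂/∂z = 10*y
(∇×G)₂ = ∂G₁/∂z − ∂G₃/∂x = 4*y*z + 2
(∇×G)₃ = ∂G₂/∂x − ∂G₁/∂y = -6*x*y + 2*y^2 - 2*z^2
∇×G = (10*y, 4*y*z + 2, -6*x*y + 2*y^2 - 2*z^2)
At (2, 2, -3): (20, -22, -34).

(20, -22, -34)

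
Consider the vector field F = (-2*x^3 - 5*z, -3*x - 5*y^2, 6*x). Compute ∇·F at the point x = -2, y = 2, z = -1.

∂F₁/∂x = -6*x^2
∂F₂/∂y = -10*y
∂F₃/∂z = 0
∇·F = -6*x^2 - 10*y
At (-2, 2, -1): -44.

-44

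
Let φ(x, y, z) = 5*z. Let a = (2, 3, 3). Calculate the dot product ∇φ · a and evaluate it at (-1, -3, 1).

∂φ/∂x = 0
∂φ/∂y = 0
∂φ/∂z = 5
∇φ at (-1, -3, 1) = (0, 0, 5)
∇φ · a = (0)(2) + (0)(3) + (5)(3) = 15

15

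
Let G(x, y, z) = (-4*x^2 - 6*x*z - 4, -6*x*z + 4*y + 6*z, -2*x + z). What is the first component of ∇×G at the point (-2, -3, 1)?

(∇×G)_1 = ∂G₃/∂y − ∂G₂/∂z
= 0 − (-6*x + 6)
= 6*x - 6
At (-2, -3, 1): -18.

-18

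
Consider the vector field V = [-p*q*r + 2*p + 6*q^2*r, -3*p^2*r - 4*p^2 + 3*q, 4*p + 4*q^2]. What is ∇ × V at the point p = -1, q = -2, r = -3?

(∇×V)₁ = ∂V₃/∂q − ∂V₂/∂r = 3*p^2 + 8*q
(∇×V)₂ = ∂V₁/∂r − ∂V₃/∂p = -p*q + 6*q^2 - 4
(∇×V)₃ = ∂V₂/∂p − ∂V₁/∂q = -5*p*r - 8*p - 12*q*r
∇×V = (3*p^2 + 8*q, -p*q + 6*q^2 - 4, -5*p*r - 8*p - 12*q*r)
At (-1, -2, -3): (-13, 18, -79).

(-13, 18, -79)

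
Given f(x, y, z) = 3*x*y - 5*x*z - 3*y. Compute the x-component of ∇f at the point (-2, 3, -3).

24

(∇f)_1 = ∂f/∂x = 3*y - 5*z
At (-2, 3, -3): 24.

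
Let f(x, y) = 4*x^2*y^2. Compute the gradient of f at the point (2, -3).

(144, -96)

∂f/∂x = 8*x*y^2
∂f/∂y = 8*x^2*y
∇f = (8*x*y^2, 8*x^2*y)
At (2, -3): (144, -96).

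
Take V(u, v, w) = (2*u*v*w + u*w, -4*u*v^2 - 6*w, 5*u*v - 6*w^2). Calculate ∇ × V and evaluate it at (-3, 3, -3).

(-9, -36, -54)

(∇×V)₁ = ∂V₃/∂v − ∂V₂/∂w = 5*u + 6
(∇×V)₂ = ∂V₁/∂w − ∂V₃/∂u = 2*u*v + u - 5*v
(∇×V)₃ = ∂V₂/∂u − ∂V₁/∂v = -2*u*w - 4*v^2
∇×V = (5*u + 6, 2*u*v + u - 5*v, -2*u*w - 4*v^2)
At (-3, 3, -3): (-9, -36, -54).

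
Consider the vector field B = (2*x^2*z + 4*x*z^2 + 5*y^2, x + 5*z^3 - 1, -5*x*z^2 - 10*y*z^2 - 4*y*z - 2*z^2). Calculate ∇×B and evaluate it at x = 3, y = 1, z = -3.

(∇×B)₁ = ∂B₃/∂y − ∂B₂/∂z = -25*z^2 - 4*z
(∇×B)₂ = ∂B₁/∂z − ∂B₃/∂x = 2*x^2 + 8*x*z + 5*z^2
(∇×B)₃ = ∂B₂/∂x − ∂B₁/∂y = -10*y + 1
∇×B = (-25*z^2 - 4*z, 2*x^2 + 8*x*z + 5*z^2, -10*y + 1)
At (3, 1, -3): (-213, -9, -9).

(-213, -9, -9)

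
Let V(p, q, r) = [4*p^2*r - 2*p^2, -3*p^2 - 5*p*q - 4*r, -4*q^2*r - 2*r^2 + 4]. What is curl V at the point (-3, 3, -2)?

(52, 36, 3)

(∇×V)₁ = ∂V₃/∂q − ∂V₂/∂r = -8*q*r + 4
(∇×V)₂ = ∂V₁/∂r − ∂V₃/∂p = 4*p^2
(∇×V)₃ = ∂V₂/∂p − ∂V₁/∂q = -6*p - 5*q
∇×V = (-8*q*r + 4, 4*p^2, -6*p - 5*q)
At (-3, 3, -2): (52, 36, 3).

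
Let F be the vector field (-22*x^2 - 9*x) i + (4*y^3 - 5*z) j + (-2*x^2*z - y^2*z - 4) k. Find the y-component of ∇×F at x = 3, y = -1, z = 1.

12

(∇×F)_2 = ∂F₁/∂z − ∂F₃/∂x
= 0 − (-4*x*z)
= 4*x*z
At (3, -1, 1): 12.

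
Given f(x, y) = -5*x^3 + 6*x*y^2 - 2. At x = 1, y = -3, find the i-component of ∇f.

(∇f)_1 = ∂f/∂x = -15*x^2 + 6*y^2
At (1, -3): 39.

39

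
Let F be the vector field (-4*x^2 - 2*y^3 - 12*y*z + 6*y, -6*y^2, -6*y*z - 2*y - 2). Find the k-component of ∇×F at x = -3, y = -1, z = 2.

(∇×F)_3 = ∂F₂/∂x − ∂F₁/∂y
= 0 − (-6*y^2 - 12*z + 6)
= 6*y^2 + 12*z - 6
At (-3, -1, 2): 24.

24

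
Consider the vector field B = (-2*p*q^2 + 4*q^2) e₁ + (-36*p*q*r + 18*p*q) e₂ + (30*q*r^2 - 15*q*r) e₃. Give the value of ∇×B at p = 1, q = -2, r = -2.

(78, 0, -172)

(∇×B)₁ = ∂B₃/∂q − ∂B₂/∂r = 36*p*q + 30*r^2 - 15*r
(∇×B)₂ = ∂B₁/∂r − ∂B₃/∂p = 0
(∇×B)₃ = ∂B₂/∂p − ∂B₁/∂q = 4*p*q - 36*q*r + 10*q
∇×B = (36*p*q + 30*r^2 - 15*r, 0, 4*p*q - 36*q*r + 10*q)
At (1, -2, -2): (78, 0, -172).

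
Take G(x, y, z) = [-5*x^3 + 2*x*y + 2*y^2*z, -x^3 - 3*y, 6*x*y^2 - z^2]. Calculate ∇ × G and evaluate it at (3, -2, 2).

(∇×G)₁ = ∂G₃/∂y − ∂G₂/∂z = 12*x*y
(∇×G)₂ = ∂G₁/∂z − ∂G₃/∂x = -4*y^2
(∇×G)₃ = ∂G₂/∂x − ∂G₁/∂y = -3*x^2 - 2*x - 4*y*z
∇×G = (12*x*y, -4*y^2, -3*x^2 - 2*x - 4*y*z)
At (3, -2, 2): (-72, -16, -17).

(-72, -16, -17)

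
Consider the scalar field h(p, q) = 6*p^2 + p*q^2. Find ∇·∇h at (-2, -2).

∂²h/∂p² = 12
∂²h/∂q² = 2*p
∇²h = 2*p + 12
At (-2, -2): 8.

8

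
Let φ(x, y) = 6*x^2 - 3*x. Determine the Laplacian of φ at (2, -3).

∂²φ/∂x² = 12
∂²φ/∂y² = 0
∇²φ = 12
At (2, -3): 12.

12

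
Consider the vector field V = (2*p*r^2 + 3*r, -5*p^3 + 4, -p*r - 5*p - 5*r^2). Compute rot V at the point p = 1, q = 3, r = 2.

(0, 18, -15)

(∇×V)₁ = ∂V₃/∂q − ∂V₂/∂r = 0
(∇×V)₂ = ∂V₁/∂r − ∂V₃/∂p = 4*p*r + r + 8
(∇×V)₃ = ∂V₂/∂p − ∂V₁/∂q = -15*p^2
∇×V = (0, 4*p*r + r + 8, -15*p^2)
At (1, 3, 2): (0, 18, -15).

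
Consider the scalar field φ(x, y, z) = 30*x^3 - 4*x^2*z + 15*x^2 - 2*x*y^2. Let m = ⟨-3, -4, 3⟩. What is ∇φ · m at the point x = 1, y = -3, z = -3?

∂φ/∂x = 90*x^2 - 8*x*z + 30*x - 2*y^2
∂φ/∂y = -4*x*y
∂φ/∂z = -4*x^2
∇φ at (1, -3, -3) = (126, 12, -4)
∇φ · m = (126)(-3) + (12)(-4) + (-4)(3) = -438

-438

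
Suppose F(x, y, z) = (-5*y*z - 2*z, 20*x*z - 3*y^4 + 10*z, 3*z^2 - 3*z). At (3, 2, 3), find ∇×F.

(∇×F)₁ = ∂F₃/∂y − ∂F₂/∂z = -20*x - 10
(∇×F)₂ = ∂F₁/∂z − ∂F₃/∂x = -5*y - 2
(∇×F)₃ = ∂F₂/∂x − ∂F₁/∂y = 25*z
∇×F = (-20*x - 10, -5*y - 2, 25*z)
At (3, 2, 3): (-70, -12, 75).

(-70, -12, 75)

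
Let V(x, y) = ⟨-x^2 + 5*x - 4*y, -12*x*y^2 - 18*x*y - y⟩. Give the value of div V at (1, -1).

8

∂V₁/∂x = -2*x + 5
∂V₂/∂y = -24*x*y - 18*x - 1
∇·V = -24*x*y - 20*x + 4
At (1, -1): 8.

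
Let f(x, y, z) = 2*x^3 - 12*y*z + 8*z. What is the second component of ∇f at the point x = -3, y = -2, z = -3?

36

(∇f)_2 = ∂f/∂y = -12*z
At (-3, -2, -3): 36.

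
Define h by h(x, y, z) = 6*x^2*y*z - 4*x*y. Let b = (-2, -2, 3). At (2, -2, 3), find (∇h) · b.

0

∂h/∂x = 12*x*y*z - 4*y
∂h/∂y = 6*x^2*z - 4*x
∂h/∂z = 6*x^2*y
∇h at (2, -2, 3) = (-136, 64, -48)
∇h · b = (-136)(-2) + (64)(-2) + (-48)(3) = 0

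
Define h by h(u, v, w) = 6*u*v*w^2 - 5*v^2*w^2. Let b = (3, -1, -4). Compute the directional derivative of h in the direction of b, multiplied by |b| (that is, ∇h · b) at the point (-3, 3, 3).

∂h/∂u = 6*v*w^2
∂h/∂v = 6*u*w^2 - 10*v*w^2
∂h/∂w = 12*u*v*w - 10*v^2*w
∇h at (-3, 3, 3) = (162, -432, -594)
∇h · b = (162)(3) + (-432)(-1) + (-594)(-4) = 3294

3294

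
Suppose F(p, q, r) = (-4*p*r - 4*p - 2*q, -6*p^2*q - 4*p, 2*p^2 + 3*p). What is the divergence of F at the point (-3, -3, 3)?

-70

∂F₁/∂p = -4*r - 4
∂F₂/∂q = -6*p^2
∂F₃/∂r = 0
∇·F = -6*p^2 - 4*r - 4
At (-3, -3, 3): -70.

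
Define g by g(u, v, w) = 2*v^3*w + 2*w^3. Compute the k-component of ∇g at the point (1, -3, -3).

0

(∇g)_3 = ∂g/∂w = 2*v^3 + 6*w^2
At (1, -3, -3): 0.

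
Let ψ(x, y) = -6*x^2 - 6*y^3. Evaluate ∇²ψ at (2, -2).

60

∂²ψ/∂x² = -12
∂²ψ/∂y² = -36*y
∇²ψ = -36*y - 12
At (2, -2): 60.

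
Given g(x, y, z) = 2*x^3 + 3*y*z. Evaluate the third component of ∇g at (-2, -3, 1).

-9

(∇g)_3 = ∂g/∂z = 3*y
At (-2, -3, 1): -9.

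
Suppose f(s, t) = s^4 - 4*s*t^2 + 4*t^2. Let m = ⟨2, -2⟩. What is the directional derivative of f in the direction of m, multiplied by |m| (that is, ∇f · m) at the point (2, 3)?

∂f/∂s = 4*s^3 - 4*t^2
∂f/∂t = -8*s*t + 8*t
∇f at (2, 3) = (-4, -24)
∇f · m = (-4)(2) + (-24)(-2) = 40

40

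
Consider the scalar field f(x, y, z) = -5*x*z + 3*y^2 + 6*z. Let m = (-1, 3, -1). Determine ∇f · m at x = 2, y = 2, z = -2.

30

∂f/∂x = -5*z
∂f/∂y = 6*y
∂f/∂z = -5*x + 6
∇f at (2, 2, -2) = (10, 12, -4)
∇f · m = (10)(-1) + (12)(3) + (-4)(-1) = 30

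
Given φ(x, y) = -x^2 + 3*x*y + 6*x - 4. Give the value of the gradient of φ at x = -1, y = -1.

∂φ/∂x = -2*x + 3*y + 6
∂φ/∂y = 3*x
∇φ = (-2*x + 3*y + 6, 3*x)
At (-1, -1): (5, -3).

(5, -3)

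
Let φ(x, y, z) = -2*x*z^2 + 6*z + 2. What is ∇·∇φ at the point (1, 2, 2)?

-4

∂²φ/∂x² = 0
∂²φ/∂y² = 0
∂²φ/∂z² = -4*x
∇²φ = -4*x
At (1, 2, 2): -4.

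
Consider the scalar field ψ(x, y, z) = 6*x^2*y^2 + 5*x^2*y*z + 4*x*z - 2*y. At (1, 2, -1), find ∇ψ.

(24, 17, 14)

∂ψ/∂x = 12*x*y^2 + 10*x*y*z + 4*z
∂ψ/∂y = 12*x^2*y + 5*x^2*z - 2
∂ψ/∂z = 5*x^2*y + 4*x
∇ψ = (12*x*y^2 + 10*x*y*z + 4*z, 12*x^2*y + 5*x^2*z - 2, 5*x^2*y + 4*x)
At (1, 2, -1): (24, 17, 14).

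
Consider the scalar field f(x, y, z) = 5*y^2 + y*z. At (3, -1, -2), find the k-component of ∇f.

-1

(∇f)_3 = ∂f/∂z = y
At (3, -1, -2): -1.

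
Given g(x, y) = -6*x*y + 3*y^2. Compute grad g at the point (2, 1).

∂g/∂x = -6*y
∂g/∂y = -6*x + 6*y
∇g = (-6*y, -6*x + 6*y)
At (2, 1): (-6, -6).

(-6, -6)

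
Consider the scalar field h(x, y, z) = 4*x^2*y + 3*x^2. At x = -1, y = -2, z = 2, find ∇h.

∂h/∂x = 8*x*y + 6*x
∂h/∂y = 4*x^2
∂h/∂z = 0
∇h = (8*x*y + 6*x, 4*x^2, 0)
At (-1, -2, 2): (10, 4, 0).

(10, 4, 0)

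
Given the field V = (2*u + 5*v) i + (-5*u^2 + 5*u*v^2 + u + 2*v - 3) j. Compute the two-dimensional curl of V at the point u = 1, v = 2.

6

∂V₂/∂u = -10*u + 5*v^2 + 1
∂V₁/∂v = 5
Scalar curl = -10*u + 5*v^2 - 4
At (1, 2): 6.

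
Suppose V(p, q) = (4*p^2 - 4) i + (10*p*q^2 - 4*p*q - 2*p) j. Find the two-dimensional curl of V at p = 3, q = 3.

76

∂V₂/∂p = 10*q^2 - 4*q - 2
∂V₁/∂q = 0
Scalar curl = 10*q^2 - 4*q - 2
At (3, 3): 76.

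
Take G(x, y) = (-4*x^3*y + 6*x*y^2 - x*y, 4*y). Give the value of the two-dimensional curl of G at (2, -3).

∂G₂/∂x = 0
∂G₁/∂y = -4*x^3 + 12*x*y - x
Scalar curl = 4*x^3 - 12*x*y + x
At (2, -3): 106.

106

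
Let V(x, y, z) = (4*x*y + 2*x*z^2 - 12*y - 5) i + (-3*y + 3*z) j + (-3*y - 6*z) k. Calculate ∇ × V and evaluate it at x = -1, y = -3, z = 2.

(-6, -8, 16)

(∇×V)₁ = ∂V₃/∂y − ∂V₂/∂z = -6
(∇×V)₂ = ∂V₁/∂z − ∂V₃/∂x = 4*x*z
(∇×V)₃ = ∂V₂/∂x − ∂V₁/∂y = -4*x + 12
∇×V = (-6, 4*x*z, -4*x + 12)
At (-1, -3, 2): (-6, -8, 16).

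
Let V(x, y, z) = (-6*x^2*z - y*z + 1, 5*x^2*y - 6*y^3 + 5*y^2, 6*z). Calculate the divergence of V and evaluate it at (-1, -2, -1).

∂V₁/∂x = -12*x*z
∂V₂/∂y = 5*x^2 - 18*y^2 + 10*y
∂V₃/∂z = 6
∇·V = 5*x^2 - 12*x*z - 18*y^2 + 10*y + 6
At (-1, -2, -1): -93.

-93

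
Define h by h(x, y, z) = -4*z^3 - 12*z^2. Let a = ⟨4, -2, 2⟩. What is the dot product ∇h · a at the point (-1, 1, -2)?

∂h/∂x = 0
∂h/∂y = 0
∂h/∂z = -12*z^2 - 24*z
∇h at (-1, 1, -2) = (0, 0, 0)
∇h · a = (0)(4) + (0)(-2) + (0)(2) = 0

0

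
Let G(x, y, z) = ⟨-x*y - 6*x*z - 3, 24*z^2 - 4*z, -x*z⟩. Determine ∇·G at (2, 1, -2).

∂G₁/∂x = -y - 6*z
∂G₂/∂y = 0
∂G₃/∂z = -x
∇·G = -x - y - 6*z
At (2, 1, -2): 9.

9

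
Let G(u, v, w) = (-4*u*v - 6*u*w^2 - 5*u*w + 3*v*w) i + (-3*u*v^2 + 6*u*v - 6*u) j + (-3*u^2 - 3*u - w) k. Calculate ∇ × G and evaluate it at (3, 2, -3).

(0, 120, 15)

(∇×G)₁ = ∂G₃/∂v − ∂G₂/∂w = 0
(∇×G)₂ = ∂G₁/∂w − ∂G₃/∂u = -12*u*w + u + 3*v + 3
(∇×G)₃ = ∂G₂/∂u − ∂G₁/∂v = 4*u - 3*v^2 + 6*v - 3*w - 6
∇×G = (0, -12*u*w + u + 3*v + 3, 4*u - 3*v^2 + 6*v - 3*w - 6)
At (3, 2, -3): (0, 120, 15).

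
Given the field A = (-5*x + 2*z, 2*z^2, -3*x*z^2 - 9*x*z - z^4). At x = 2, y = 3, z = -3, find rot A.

(12, 2, 0)

(∇×A)₁ = ∂A₃/∂y − ∂A₂/∂z = -4*z
(∇×A)₂ = ∂A₁/∂z − ∂A₃/∂x = 3*z^2 + 9*z + 2
(∇×A)₃ = ∂A₂/∂x − ∂A₁/∂y = 0
∇×A = (-4*z, 3*z^2 + 9*z + 2, 0)
At (2, 3, -3): (12, 2, 0).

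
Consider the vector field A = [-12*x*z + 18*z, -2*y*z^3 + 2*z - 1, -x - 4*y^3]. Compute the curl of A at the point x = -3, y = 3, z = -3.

(52, 55, 0)

(∇×A)₁ = ∂A₃/∂y − ∂A₂/∂z = -12*y^2 + 6*y*z^2 - 2
(∇×A)₂ = ∂A₁/∂z − ∂A₃/∂x = -12*x + 19
(∇×A)₃ = ∂A₂/∂x − ∂A₁/∂y = 0
∇×A = (-12*y^2 + 6*y*z^2 - 2, -12*x + 19, 0)
At (-3, 3, -3): (52, 55, 0).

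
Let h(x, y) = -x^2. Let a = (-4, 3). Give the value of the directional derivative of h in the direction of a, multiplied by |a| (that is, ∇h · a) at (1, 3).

∂h/∂x = -2*x
∂h/∂y = 0
∇h at (1, 3) = (-2, 0)
∇h · a = (-2)(-4) + (0)(3) = 8

8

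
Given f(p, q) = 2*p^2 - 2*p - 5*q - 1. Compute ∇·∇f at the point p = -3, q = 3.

4

∂²f/∂p² = 4
∂²f/∂q² = 0
∇²f = 4
At (-3, 3): 4.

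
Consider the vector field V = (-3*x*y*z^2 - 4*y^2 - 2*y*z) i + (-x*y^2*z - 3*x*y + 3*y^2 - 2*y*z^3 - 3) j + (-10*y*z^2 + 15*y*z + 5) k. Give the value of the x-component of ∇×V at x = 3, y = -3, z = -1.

-16

(∇×V)_1 = ∂V₃/∂y − ∂V₂/∂z
= -10*z^2 + 15*z − (-x*y^2 - 6*y*z^2)
= x*y^2 + 6*y*z^2 - 10*z^2 + 15*z
At (3, -3, -1): -16.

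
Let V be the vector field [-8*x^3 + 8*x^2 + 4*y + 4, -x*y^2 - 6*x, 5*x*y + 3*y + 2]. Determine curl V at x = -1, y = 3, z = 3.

(∇×V)₁ = ∂V₃/∂y − ∂V₂/∂z = 5*x + 3
(∇×V)₂ = ∂V₁/∂z − ∂V₃/∂x = -5*y
(∇×V)₃ = ∂V₂/∂x − ∂V₁/∂y = -y^2 - 10
∇×V = (5*x + 3, -5*y, -y^2 - 10)
At (-1, 3, 3): (-2, -15, -19).

(-2, -15, -19)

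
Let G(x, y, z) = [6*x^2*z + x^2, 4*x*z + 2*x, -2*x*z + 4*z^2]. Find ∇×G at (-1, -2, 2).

(∇×G)₁ = ∂G₃/∂y − ∂G₂/∂z = -4*x
(∇×G)₂ = ∂G₁/∂z − ∂G₃/∂x = 6*x^2 + 2*z
(∇×G)₃ = ∂G₂/∂x − ∂G₁/∂y = 4*z + 2
∇×G = (-4*x, 6*x^2 + 2*z, 4*z + 2)
At (-1, -2, 2): (4, 10, 10).

(4, 10, 10)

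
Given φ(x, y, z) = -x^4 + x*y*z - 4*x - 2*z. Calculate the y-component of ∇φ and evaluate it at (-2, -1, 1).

(∇φ)_2 = ∂φ/∂y = x*z
At (-2, -1, 1): -2.

-2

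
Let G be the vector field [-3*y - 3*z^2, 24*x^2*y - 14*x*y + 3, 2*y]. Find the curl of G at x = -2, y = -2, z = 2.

(2, -12, 223)

(∇×G)₁ = ∂G₃/∂y − ∂G₂/∂z = 2
(∇×G)₂ = ∂G₁/∂z − ∂G₃/∂x = -6*z
(∇×G)₃ = ∂G₂/∂x − ∂G₁/∂y = 48*x*y - 14*y + 3
∇×G = (2, -6*z, 48*x*y - 14*y + 3)
At (-2, -2, 2): (2, -12, 223).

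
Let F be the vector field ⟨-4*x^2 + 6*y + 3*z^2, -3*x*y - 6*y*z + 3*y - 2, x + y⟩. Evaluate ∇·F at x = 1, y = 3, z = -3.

10

∂F₁/∂x = -8*x
∂F₂/∂y = -3*x - 6*z + 3
∂F₃/∂z = 0
∇·F = -11*x - 6*z + 3
At (1, 3, -3): 10.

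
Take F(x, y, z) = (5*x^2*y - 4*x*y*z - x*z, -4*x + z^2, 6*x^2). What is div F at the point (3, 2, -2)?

∂F₁/∂x = 10*x*y - 4*y*z - z
∂F₂/∂y = 0
∂F₃/∂z = 0
∇·F = 10*x*y - 4*y*z - z
At (3, 2, -2): 78.

78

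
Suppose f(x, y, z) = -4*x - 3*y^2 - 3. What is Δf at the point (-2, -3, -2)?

∂²f/∂x² = 0
∂²f/∂y² = -6
∂²f/∂z² = 0
∇²f = -6
At (-2, -3, -2): -6.

-6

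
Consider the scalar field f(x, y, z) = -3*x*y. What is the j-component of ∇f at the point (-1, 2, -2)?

(∇f)_2 = ∂f/∂y = -3*x
At (-1, 2, -2): 3.

3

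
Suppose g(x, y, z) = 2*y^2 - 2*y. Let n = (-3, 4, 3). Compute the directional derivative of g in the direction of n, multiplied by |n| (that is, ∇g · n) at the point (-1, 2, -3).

24

∂g/∂x = 0
∂g/∂y = 4*y - 2
∂g/∂z = 0
∇g at (-1, 2, -3) = (0, 6, 0)
∇g · n = (0)(-3) + (6)(4) + (0)(3) = 24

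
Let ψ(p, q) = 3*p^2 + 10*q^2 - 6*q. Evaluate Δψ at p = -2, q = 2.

∂²ψ/∂p² = 6
∂²ψ/∂q² = 20
∇²ψ = 26
At (-2, 2): 26.

26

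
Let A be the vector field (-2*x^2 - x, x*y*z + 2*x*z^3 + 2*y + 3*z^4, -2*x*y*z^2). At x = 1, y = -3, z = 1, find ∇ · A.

10

∂A₁/∂x = -4*x - 1
∂A₂/∂y = x*z + 2
∂A₃/∂z = -4*x*y*z
∇·A = -4*x*y*z + x*z - 4*x + 1
At (1, -3, 1): 10.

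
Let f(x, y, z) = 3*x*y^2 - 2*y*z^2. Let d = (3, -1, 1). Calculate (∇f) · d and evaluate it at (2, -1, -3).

∂f/∂x = 3*y^2
∂f/∂y = 6*x*y - 2*z^2
∂f/∂z = -4*y*z
∇f at (2, -1, -3) = (3, -30, -12)
∇f · d = (3)(3) + (-30)(-1) + (-12)(1) = 27

27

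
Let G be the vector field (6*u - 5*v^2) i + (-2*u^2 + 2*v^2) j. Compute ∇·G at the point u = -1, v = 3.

∂G₁/∂u = 6
∂G₂/∂v = 4*v
∇·G = 4*v + 6
At (-1, 3): 18.

18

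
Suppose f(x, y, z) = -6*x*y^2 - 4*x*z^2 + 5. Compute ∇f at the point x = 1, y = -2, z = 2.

(-40, 24, -16)

∂f/∂x = -6*y^2 - 4*z^2
∂f/∂y = -12*x*y
∂f/∂z = -8*x*z
∇f = (-6*y^2 - 4*z^2, -12*x*y, -8*x*z)
At (1, -2, 2): (-40, 24, -16).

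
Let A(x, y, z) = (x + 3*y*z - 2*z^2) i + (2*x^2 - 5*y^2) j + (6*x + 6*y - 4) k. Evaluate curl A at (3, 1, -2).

(∇×A)₁ = ∂A₃/∂y − ∂A₂/∂z = 6
(∇×A)₂ = ∂A₁/∂z − ∂A₃/∂x = 3*y - 4*z - 6
(∇×A)₃ = ∂A₂/∂x − ∂A₁/∂y = 4*x - 3*z
∇×A = (6, 3*y - 4*z - 6, 4*x - 3*z)
At (3, 1, -2): (6, 5, 18).

(6, 5, 18)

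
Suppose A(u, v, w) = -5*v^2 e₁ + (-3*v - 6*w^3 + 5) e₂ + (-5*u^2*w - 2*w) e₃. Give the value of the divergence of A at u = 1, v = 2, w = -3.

∂A₁/∂u = 0
∂A₂/∂v = -3
∂A₃/∂w = -5*u^2 - 2
∇·A = -5*u^2 - 5
At (1, 2, -3): -10.

-10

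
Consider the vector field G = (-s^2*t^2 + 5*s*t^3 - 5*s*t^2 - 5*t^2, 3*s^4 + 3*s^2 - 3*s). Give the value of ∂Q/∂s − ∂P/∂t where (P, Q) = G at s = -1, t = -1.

-8

∂G₂/∂s = 12*s^3 + 6*s - 3
∂G₁/∂t = -2*s^2*t + 15*s*t^2 - 10*s*t - 10*t
Scalar curl = 12*s^3 + 2*s^2*t - 15*s*t^2 + 10*s*t + 6*s + 10*t - 3
At (-1, -1): -8.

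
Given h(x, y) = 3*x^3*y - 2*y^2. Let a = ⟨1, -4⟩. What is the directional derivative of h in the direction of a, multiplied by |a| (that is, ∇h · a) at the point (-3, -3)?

33

∂h/∂x = 9*x^2*y
∂h/∂y = 3*x^3 - 4*y
∇h at (-3, -3) = (-243, -69)
∇h · a = (-243)(1) + (-69)(-4) = 33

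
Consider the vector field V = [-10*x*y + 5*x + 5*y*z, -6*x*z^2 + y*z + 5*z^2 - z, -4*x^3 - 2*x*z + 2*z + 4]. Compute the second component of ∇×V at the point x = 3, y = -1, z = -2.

99

(∇×V)_2 = ∂V₁/∂z − ∂V₃/∂x
= 5*y − (-12*x^2 - 2*z)
= 12*x^2 + 5*y + 2*z
At (3, -1, -2): 99.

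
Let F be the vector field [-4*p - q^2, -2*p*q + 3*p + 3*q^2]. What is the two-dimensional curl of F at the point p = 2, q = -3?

∂F₂/∂p = -2*q + 3
∂F₁/∂q = -2*q
Scalar curl = 3
At (2, -3): 3.

3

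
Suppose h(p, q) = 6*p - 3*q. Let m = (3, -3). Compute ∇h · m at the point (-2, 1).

∂h/∂p = 6
∂h/∂q = -3
∇h at (-2, 1) = (6, -3)
∇h · m = (6)(3) + (-3)(-3) = 27

27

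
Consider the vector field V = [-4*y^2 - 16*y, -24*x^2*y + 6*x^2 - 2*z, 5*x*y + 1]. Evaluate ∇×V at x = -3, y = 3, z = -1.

(-13, -15, 436)

(∇×V)₁ = ∂V₃/∂y − ∂V₂/∂z = 5*x + 2
(∇×V)₂ = ∂V₁/∂z − ∂V₃/∂x = -5*y
(∇×V)₃ = ∂V₂/∂x − ∂V₁/∂y = -48*x*y + 12*x + 8*y + 16
∇×V = (5*x + 2, -5*y, -48*x*y + 12*x + 8*y + 16)
At (-3, 3, -1): (-13, -15, 436).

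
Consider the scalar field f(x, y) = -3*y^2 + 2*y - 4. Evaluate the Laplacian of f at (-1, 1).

-6

∂²f/∂x² = 0
∂²f/∂y² = -6
∇²f = -6
At (-1, 1): -6.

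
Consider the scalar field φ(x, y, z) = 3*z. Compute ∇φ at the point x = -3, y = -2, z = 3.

∂φ/∂x = 0
∂φ/∂y = 0
∂φ/∂z = 3
∇φ = (0, 0, 3)
At (-3, -2, 3): (0, 0, 3).

(0, 0, 3)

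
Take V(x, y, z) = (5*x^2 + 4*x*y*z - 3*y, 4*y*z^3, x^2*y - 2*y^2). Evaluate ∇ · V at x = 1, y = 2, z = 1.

22

∂V₁/∂x = 10*x + 4*y*z
∂V₂/∂y = 4*z^3
∂V₃/∂z = 0
∇·V = 10*x + 4*y*z + 4*z^3
At (1, 2, 1): 22.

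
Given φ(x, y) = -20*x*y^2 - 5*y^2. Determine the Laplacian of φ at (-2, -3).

70

∂²φ/∂x² = 0
∂²φ/∂y² = -10*(4*x + 1)
∇²φ = -40*x - 10
At (-2, -3): 70.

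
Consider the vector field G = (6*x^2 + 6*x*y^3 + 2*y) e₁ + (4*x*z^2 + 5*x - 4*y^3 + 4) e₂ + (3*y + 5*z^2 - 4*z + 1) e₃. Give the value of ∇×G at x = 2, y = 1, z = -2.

(35, 0, -17)

(∇×G)₁ = ∂G₃/∂y − ∂G₂/∂z = -8*x*z + 3
(∇×G)₂ = ∂G₁/∂z − ∂G₃/∂x = 0
(∇×G)₃ = ∂G₂/∂x − ∂G₁/∂y = -18*x*y^2 + 4*z^2 + 3
∇×G = (-8*x*z + 3, 0, -18*x*y^2 + 4*z^2 + 3)
At (2, 1, -2): (35, 0, -17).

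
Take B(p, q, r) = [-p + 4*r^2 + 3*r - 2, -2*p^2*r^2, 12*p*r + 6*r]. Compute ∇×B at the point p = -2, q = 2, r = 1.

(∇×B)₁ = ∂B₃/∂q − ∂B₂/∂r = 4*p^2*r
(∇×B)₂ = ∂B₁/∂r − ∂B₃/∂p = -4*r + 3
(∇×B)₃ = ∂B₂/∂p − ∂B₁/∂q = -4*p*r^2
∇×B = (4*p^2*r, -4*r + 3, -4*p*r^2)
At (-2, 2, 1): (16, -1, 8).

(16, -1, 8)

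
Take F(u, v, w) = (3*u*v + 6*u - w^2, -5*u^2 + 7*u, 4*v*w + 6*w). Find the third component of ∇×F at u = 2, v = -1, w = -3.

-19

(∇×F)_3 = ∂F₂/∂u − ∂F₁/∂v
= -10*u + 7 − (3*u)
= -13*u + 7
At (2, -1, -3): -19.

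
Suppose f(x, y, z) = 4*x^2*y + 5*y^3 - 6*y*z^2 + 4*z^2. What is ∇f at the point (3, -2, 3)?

∂f/∂x = 8*x*y
∂f/∂y = 4*x^2 + 15*y^2 - 6*z^2
∂f/∂z = -12*y*z + 8*z
∇f = (8*x*y, 4*x^2 + 15*y^2 - 6*z^2, -12*y*z + 8*z)
At (3, -2, 3): (-48, 42, 96).

(-48, 42, 96)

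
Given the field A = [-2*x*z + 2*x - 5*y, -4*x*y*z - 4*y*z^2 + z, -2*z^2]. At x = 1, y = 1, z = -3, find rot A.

(∇×A)₁ = ∂A₃/∂y − ∂A₂/∂z = 4*x*y + 8*y*z - 1
(∇×A)₂ = ∂A₁/∂z − ∂A₃/∂x = -2*x
(∇×A)₃ = ∂A₂/∂x − ∂A₁/∂y = -4*y*z + 5
∇×A = (4*x*y + 8*y*z - 1, -2*x, -4*y*z + 5)
At (1, 1, -3): (-21, -2, 17).

(-21, -2, 17)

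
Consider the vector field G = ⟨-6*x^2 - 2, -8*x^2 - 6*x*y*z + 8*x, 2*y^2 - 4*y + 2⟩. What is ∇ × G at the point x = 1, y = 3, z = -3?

(∇×G)₁ = ∂G₃/∂y − ∂G₂/∂z = 6*x*y + 4*y - 4
(∇×G)₂ = ∂G₁/∂z − ∂G₃/∂x = 0
(∇×G)₃ = ∂G₂/∂x − ∂G₁/∂y = -16*x - 6*y*z + 8
∇×G = (6*x*y + 4*y - 4, 0, -16*x - 6*y*z + 8)
At (1, 3, -3): (26, 0, 46).

(26, 0, 46)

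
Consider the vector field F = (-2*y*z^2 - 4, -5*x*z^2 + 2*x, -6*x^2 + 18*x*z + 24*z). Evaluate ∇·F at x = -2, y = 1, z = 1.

∂F₁/∂x = 0
∂F₂/∂y = 0
∂F₃/∂z = 18*x + 24
∇·F = 18*x + 24
At (-2, 1, 1): -12.

-12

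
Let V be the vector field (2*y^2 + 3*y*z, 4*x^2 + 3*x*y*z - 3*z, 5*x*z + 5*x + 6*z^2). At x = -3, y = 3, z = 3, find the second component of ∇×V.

(∇×V)_2 = ∂V₁/∂z − ∂V₃/∂x
= 3*y − (5*z + 5)
= 3*y - 5*z - 5
At (-3, 3, 3): -11.

-11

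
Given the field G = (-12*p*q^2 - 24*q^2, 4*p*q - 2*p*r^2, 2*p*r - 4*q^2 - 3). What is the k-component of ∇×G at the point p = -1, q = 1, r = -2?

20

(∇×G)_3 = ∂G₂/∂p − ∂G₁/∂q
= 4*q - 2*r^2 − (-24*p*q - 48*q)
= 24*p*q + 52*q - 2*r^2
At (-1, 1, -2): 20.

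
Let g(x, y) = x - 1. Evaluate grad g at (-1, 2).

∂g/∂x = 1
∂g/∂y = 0
∇g = (1, 0)
At (-1, 2): (1, 0).

(1, 0)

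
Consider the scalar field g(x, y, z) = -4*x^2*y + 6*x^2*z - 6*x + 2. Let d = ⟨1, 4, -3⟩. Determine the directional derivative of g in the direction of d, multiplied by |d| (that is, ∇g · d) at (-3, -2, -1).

∂g/∂x = -8*x*y + 12*x*z - 6
∂g/∂y = -4*x^2
∂g/∂z = 6*x^2
∇g at (-3, -2, -1) = (-18, -36, 54)
∇g · d = (-18)(1) + (-36)(4) + (54)(-3) = -324

-324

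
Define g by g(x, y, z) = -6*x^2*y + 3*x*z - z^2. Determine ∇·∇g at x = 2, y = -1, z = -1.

∂²g/∂x² = -12*y
∂²g/∂y² = 0
∂²g/∂z² = -2
∇²g = -12*y - 2
At (2, -1, -1): 10.

10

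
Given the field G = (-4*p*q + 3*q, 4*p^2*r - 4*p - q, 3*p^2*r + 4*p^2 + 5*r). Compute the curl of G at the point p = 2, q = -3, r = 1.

(∇×G)₁ = ∂G₃/∂q − ∂G₂/∂r = -4*p^2
(∇×G)₂ = ∂G₁/∂r − ∂G₃/∂p = -6*p*r - 8*p
(∇×G)₃ = ∂G₂/∂p − ∂G₁/∂q = 8*p*r + 4*p - 7
∇×G = (-4*p^2, -6*p*r - 8*p, 8*p*r + 4*p - 7)
At (2, -3, 1): (-16, -28, 17).

(-16, -28, 17)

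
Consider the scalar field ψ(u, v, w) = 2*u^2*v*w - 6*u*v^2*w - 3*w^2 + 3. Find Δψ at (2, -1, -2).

50

∂²ψ/∂u² = 4*v*w
∂²ψ/∂v² = -12*u*w
∂²ψ/∂w² = -6
∇²ψ = -12*u*w + 4*v*w - 6
At (2, -1, -2): 50.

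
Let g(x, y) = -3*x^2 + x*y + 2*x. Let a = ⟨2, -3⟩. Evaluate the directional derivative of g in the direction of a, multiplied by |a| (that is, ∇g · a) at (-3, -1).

47

∂g/∂x = -6*x + y + 2
∂g/∂y = x
∇g at (-3, -1) = (19, -3)
∇g · a = (19)(2) + (-3)(-3) = 47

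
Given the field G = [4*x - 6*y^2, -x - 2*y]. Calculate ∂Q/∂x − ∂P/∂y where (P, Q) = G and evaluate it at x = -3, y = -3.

-37

∂G₂/∂x = -1
∂G₁/∂y = -12*y
Scalar curl = 12*y - 1
At (-3, -3): -37.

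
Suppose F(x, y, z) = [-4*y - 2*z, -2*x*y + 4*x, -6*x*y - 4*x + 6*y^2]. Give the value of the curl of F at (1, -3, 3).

(-42, -16, 14)

(∇×F)₁ = ∂F₃/∂y − ∂F₂/∂z = -6*x + 12*y
(∇×F)₂ = ∂F₁/∂z − ∂F₃/∂x = 6*y + 2
(∇×F)₃ = ∂F₂/∂x − ∂F₁/∂y = -2*y + 8
∇×F = (-6*x + 12*y, 6*y + 2, -2*y + 8)
At (1, -3, 3): (-42, -16, 14).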